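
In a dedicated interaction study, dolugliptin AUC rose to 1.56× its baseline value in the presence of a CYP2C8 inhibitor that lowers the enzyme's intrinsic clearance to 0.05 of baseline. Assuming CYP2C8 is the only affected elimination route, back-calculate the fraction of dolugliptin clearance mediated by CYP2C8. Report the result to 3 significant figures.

Call the CYP2C8 fraction fm. After the interaction, CL_new/CL_old = fm × 0.05 + (1 − fm).
AUC ratio = 1 / (new CL fraction), so new CL fraction = 1 / 1.56 = 0.641.
fm × 0.05 + 1 − fm = 0.641  ⇒  fm × (0.05 − 1) = −0.359  ⇒  fm = 0.378.

0.378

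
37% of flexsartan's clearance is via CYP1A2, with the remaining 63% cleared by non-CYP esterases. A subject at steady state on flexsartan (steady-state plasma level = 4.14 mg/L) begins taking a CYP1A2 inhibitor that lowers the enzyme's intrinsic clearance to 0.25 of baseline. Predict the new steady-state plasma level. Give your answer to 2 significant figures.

5.7 mg/L

The CYP1A2 pathway (37% of clearance) drops to 0.25× activity: 0.37 × 0.25 = 0.0925.
Non-CYP routes (63%) are unchanged.
Relative clearance = 0.0925 + 0.63 = 0.7225.
Steady-state plasma level ∝ 1/CL, so new value = 4.14 / 0.7225 = 5.7 mg/L.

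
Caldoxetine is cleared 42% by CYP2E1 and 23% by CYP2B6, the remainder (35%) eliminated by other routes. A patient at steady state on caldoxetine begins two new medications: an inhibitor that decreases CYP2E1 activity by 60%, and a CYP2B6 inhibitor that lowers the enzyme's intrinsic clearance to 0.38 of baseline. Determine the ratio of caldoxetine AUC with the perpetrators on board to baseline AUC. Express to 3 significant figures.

CYP2E1: 0.42 × 0.4 = 0.168
CYP2B6: 0.23 × 0.38 = 0.0874
Other: 0.35 (unchanged)
New clearance relative to baseline: 0.168 + 0.0874 + 0.35 = 0.6054.
Because AUC varies inversely with clearance, the combined effect is 1 / 0.6054 = 1.65.

1.65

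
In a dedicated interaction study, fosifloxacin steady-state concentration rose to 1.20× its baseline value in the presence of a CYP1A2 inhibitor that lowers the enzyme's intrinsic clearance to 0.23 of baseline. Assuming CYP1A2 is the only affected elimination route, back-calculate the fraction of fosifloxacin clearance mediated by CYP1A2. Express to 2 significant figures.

CL'/CL = 1 / 1.20 = 0.8333
0.23·fm + (1 − fm) = 0.8333
fm = (0.8333 − 1) / (0.23 − 1) = 0.22

0.22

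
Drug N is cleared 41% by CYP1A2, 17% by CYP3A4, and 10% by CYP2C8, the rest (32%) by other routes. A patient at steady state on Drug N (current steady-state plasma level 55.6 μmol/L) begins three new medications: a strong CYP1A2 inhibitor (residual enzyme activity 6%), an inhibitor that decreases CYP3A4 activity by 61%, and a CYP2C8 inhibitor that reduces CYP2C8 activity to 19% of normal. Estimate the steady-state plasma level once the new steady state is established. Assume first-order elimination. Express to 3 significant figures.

129 μmol/L

The CYP1A2 pathway (41% of clearance) falls to 0.06× activity: 0.41 × 0.06 = 0.0246.
The CYP3A4 pathway (17% of clearance) drops to 0.39× activity: 0.17 × 0.39 = 0.0663.
The CYP2C8 pathway (10% of clearance) drops to 0.19× activity: 0.1 × 0.19 = 0.019.
Non-CYP routes (32%) are unchanged.
New clearance relative to baseline: 0.0246 + 0.0663 + 0.019 + 0.32 = 0.4299.
Steady-state plasma level ∝ 1/CL: new value = 55.6 / 0.4299 = 129 μmol/L.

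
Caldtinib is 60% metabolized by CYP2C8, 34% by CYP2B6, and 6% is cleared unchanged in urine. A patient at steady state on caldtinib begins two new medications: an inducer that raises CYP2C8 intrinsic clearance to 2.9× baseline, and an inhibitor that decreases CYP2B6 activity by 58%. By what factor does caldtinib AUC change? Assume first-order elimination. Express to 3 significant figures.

0.515

The CYP2C8 pathway (60% of clearance) rises to 2.9× activity: 0.6 × 2.9 = 1.74.
The CYP2B6 pathway (34% of clearance) is reduced to 0.42× activity: 0.34 × 0.42 = 0.1428.
Non-CYP routes (6%) are unchanged.
Relative clearance = 1.74 + 0.1428 + 0.06 = 1.9428.
Net AUC ratio = 1 / 1.9428 = 0.515.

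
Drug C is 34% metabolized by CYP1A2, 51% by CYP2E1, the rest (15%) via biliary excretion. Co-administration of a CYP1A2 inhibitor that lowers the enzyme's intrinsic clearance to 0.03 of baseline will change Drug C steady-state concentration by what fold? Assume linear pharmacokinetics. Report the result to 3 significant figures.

1.49

CYP1A2: 0.34 × 0.03 = 0.0102
CYP2E1: 0.51 (unchanged)
Other: 0.15 (unchanged)
Relative clearance = 0.0102 + 0.51 + 0.15 = 0.6702.
Steady-state concentration is inversely proportional to clearance, so the fold-change is 1 / 0.6702 = 1.49.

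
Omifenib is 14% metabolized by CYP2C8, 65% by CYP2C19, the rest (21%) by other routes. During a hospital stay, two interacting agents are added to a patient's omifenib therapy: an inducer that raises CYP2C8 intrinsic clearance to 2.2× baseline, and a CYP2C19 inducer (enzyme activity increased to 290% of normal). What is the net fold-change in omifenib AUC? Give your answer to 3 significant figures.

The CYP2C8 pathway (14% of clearance) rises to 2.2× activity: 0.14 × 2.2 = 0.308.
The CYP2C19 pathway (65% of clearance) is boosted to 2.9× activity: 0.65 × 2.9 = 1.885.
Non-CYP routes (21%) are unchanged.
CL_new/CL_old = 0.308 + 1.885 + 0.21 = 2.403.
Because AUC varies inversely with clearance, the combined effect is 1 / 2.403 = 0.416.

0.416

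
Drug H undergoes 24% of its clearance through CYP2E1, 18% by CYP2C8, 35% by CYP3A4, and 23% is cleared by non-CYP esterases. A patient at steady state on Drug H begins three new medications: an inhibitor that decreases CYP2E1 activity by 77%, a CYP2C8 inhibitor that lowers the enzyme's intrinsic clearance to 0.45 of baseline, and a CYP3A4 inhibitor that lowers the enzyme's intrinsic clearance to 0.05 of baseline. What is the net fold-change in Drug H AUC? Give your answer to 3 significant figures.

CYP2E1: 0.24 × 0.23 = 0.0552
CYP2C8: 0.18 × 0.45 = 0.081
CYP3A4: 0.35 × 0.05 = 0.0175
Other: 0.23 (unchanged)
CL_new/CL_old = 0.0552 + 0.081 + 0.0175 + 0.23 = 0.3837.
Net AUC ratio = 1 / 0.3837 = 2.61.

2.61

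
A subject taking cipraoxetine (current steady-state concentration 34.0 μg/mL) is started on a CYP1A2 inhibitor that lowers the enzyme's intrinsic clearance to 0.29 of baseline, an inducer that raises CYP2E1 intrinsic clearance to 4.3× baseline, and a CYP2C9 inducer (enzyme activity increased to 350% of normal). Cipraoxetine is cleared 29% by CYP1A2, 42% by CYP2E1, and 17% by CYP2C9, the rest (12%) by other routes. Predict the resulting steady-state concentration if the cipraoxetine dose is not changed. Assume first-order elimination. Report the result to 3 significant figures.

The CYP1A2 pathway (29% of clearance) falls to 0.29× activity: 0.29 × 0.29 = 0.0841.
The CYP2E1 pathway (42% of clearance) rises to 4.3× activity: 0.42 × 4.3 = 1.806.
The CYP2C9 pathway (17% of clearance) rises to 3.5× activity: 0.17 × 3.5 = 0.595.
Non-CYP routes (12%) are unchanged.
CL_new/CL_old = 0.0841 + 1.806 + 0.595 + 0.12 = 2.6051.
New steady-state concentration = 34.0 / 2.6051 = 13.1 μg/mL (concentration scales inversely with clearance).

13.1 μg/mL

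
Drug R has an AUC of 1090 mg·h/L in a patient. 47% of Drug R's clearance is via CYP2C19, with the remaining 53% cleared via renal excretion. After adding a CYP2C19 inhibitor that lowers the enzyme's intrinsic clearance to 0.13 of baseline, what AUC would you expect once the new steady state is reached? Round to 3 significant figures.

1.84 × 10³ mg·h/L

The CYP2C19 pathway (47% of clearance) drops to 0.13× activity: 0.47 × 0.13 = 0.0611.
Non-CYP routes (53%) are unchanged.
New clearance relative to baseline: 0.0611 + 0.53 = 0.5911.
AUC ∝ 1/CL, so new value = 1090 / 0.5911 = 1.84 × 10³ mg·h/L.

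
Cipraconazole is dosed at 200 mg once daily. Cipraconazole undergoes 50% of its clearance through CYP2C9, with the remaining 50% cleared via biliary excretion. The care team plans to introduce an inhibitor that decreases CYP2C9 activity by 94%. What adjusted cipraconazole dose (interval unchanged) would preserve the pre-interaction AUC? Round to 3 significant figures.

106 mg

The CYP2C9 pathway (50% of clearance) is reduced to 0.06× activity: 0.5 × 0.06 = 0.03.
The remaining 50% of clearance is unaffected.
CL_new/CL_old = 0.03 + 0.5 = 0.53.
To maintain the same steady-state level, dose must scale with clearance: new dose = 200 × 0.53 = 106 mg.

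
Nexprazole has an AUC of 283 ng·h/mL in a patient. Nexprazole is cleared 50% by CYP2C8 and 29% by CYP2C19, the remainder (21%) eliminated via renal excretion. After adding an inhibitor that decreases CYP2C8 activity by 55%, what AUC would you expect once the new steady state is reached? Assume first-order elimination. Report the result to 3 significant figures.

390 ng·h/mL

The CYP2C8 pathway (50% of clearance) drops to 0.45× activity: 0.5 × 0.45 = 0.225.
CYP2C19 (29%) and the residual 21% are unaffected.
Relative clearance = 0.225 + 0.29 + 0.21 = 0.725.
AUC ∝ 1/CL, so new value = 283 / 0.725 = 390 ng·h/mL.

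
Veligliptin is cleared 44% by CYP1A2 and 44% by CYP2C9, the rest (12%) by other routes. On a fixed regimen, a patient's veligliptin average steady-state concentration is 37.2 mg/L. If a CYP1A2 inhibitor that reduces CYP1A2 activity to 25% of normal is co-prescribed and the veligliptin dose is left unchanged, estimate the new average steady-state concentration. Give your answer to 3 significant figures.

The CYP1A2 pathway (44% of clearance) is reduced to 0.25× activity: 0.44 × 0.25 = 0.11.
CYP2C9 (44%) and the residual 12% are unaffected.
Relative clearance = 0.11 + 0.44 + 0.12 = 0.67.
New average steady-state concentration = baseline ÷ relative clearance = 37.2 / 0.67 = 55.5 mg/L.

55.5 mg/L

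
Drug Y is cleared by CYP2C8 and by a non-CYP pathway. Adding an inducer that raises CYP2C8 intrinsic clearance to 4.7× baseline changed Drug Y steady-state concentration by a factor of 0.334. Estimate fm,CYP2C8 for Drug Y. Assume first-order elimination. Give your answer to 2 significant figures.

CL'/CL = 1 / 0.334 = 2.994
4.7·fm + (1 − fm) = 2.994
fm = (2.994 − 1) / (4.7 − 1) = 0.54

0.54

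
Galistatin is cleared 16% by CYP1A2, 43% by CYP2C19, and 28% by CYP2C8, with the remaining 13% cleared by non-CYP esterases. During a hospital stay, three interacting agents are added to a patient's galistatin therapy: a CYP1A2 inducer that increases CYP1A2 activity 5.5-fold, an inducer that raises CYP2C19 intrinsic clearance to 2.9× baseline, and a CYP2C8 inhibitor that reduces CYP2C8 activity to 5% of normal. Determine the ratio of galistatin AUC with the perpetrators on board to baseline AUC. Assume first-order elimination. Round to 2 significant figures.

0.44

CYP1A2: 0.16 × 5.5 = 0.88
CYP2C19: 0.43 × 2.9 = 1.247
CYP2C8: 0.28 × 0.05 = 0.014
Other: 0.13 (unchanged)
New clearance relative to baseline: 0.88 + 1.247 + 0.014 + 0.13 = 2.271.
Because AUC varies inversely with clearance, the combined effect is 1 / 2.271 = 0.44.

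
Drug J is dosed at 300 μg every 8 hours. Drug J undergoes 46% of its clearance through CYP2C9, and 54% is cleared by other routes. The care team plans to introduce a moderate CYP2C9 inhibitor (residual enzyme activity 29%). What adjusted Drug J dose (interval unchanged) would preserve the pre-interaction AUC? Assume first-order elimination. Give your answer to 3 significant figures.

202 μg

The CYP2C9 pathway (46% of clearance) is reduced to 0.29× activity: 0.46 × 0.29 = 0.1334.
Non-CYP routes (54%) are unchanged.
New clearance relative to baseline: 0.1334 + 0.54 = 0.6734.
To maintain the same steady-state level, dose must scale with clearance: new dose = 300 × 0.6734 = 202 μg.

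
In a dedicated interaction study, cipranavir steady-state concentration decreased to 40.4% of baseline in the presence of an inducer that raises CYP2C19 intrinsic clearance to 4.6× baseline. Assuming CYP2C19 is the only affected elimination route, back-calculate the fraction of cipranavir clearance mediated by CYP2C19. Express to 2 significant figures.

0.41

Call the CYP2C19 fraction fm. After the interaction, CL_new/CL_old = fm × 4.6 + (1 − fm).
Steady-state concentration ratio = 1 / (new CL fraction), so new CL fraction = 1 / 0.404 = 2.475.
fm × 4.6 + 1 − fm = 2.475  ⇒  fm × (4.6 − 1) = 1.475  ⇒  fm = 0.41.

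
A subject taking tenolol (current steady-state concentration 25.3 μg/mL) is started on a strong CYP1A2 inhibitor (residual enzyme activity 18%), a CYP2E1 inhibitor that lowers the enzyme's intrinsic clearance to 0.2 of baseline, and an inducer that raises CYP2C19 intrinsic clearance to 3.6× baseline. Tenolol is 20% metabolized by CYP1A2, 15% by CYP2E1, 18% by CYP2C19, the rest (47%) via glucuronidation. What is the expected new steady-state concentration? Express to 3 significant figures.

21.4 μg/mL

CYP1A2: 0.2 × 0.18 = 0.036
CYP2E1: 0.15 × 0.2 = 0.03
CYP2C19: 0.18 × 3.6 = 0.648
Other: 0.47 (unchanged)
CL_new/CL_old = 0.036 + 0.03 + 0.648 + 0.47 = 1.184.
Dividing the baseline by the relative clearance: 25.3 / 1.184 = 21.4 μg/mL.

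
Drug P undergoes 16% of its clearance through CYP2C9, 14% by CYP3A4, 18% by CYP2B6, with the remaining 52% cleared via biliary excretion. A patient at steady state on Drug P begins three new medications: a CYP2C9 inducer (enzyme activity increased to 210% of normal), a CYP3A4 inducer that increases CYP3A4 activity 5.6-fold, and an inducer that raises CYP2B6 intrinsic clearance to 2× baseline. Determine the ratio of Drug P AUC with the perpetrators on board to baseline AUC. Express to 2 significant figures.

0.50

CYP2C9: 0.16 × 2.1 = 0.336
CYP3A4: 0.14 × 5.6 = 0.784
CYP2B6: 0.18 × 2 = 0.36
Other: 0.52 (unchanged)
Relative clearance = 0.336 + 0.784 + 0.36 + 0.52 = 2.
Because AUC varies inversely with clearance, the combined effect is 1 / 2 = 0.50.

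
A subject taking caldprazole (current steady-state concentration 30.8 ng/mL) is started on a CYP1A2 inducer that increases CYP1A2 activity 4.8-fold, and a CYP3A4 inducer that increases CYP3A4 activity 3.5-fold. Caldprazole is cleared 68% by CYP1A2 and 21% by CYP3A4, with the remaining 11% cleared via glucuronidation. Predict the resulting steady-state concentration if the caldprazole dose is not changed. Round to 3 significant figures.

7.50 ng/mL

The CYP1A2 pathway (68% of clearance) increases to 4.8× activity: 0.68 × 4.8 = 3.264.
The CYP3A4 pathway (21% of clearance) is boosted to 3.5× activity: 0.21 × 3.5 = 0.735.
The remaining 11% of clearance is unaffected.
Relative clearance = 3.264 + 0.735 + 0.11 = 4.109.
Steady-state concentration ∝ 1/CL: new value = 30.8 / 4.109 = 7.50 ng/mL.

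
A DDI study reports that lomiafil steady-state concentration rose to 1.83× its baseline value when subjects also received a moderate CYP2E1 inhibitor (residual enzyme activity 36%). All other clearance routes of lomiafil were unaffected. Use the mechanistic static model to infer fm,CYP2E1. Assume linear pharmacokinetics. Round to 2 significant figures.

0.71

Call the CYP2E1 fraction fm. After the interaction, CL_new/CL_old = fm × 0.36 + (1 − fm).
Steady-state concentration ratio = 1 / (new CL fraction), so new CL fraction = 1 / 1.83 = 0.5464.
fm × 0.36 + 1 − fm = 0.5464  ⇒  fm × (0.36 − 1) = −0.4536  ⇒  fm = 0.71.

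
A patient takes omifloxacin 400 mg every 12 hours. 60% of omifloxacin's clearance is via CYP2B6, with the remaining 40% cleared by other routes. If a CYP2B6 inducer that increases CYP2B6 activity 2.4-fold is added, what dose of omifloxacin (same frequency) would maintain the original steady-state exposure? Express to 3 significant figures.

736 mg

The CYP2B6 pathway (60% of clearance) rises to 2.4× activity: 0.6 × 2.4 = 1.44.
The remaining 40% of clearance is unaffected.
New clearance relative to baseline: 1.44 + 0.4 = 1.84.
To maintain the same steady-state level, dose must scale with clearance: new dose = 400 × 1.84 = 736 mg.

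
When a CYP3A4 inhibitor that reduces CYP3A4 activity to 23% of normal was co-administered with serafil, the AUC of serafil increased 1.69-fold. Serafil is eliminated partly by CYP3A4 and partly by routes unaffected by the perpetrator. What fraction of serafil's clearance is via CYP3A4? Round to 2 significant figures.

Write x for the fraction cleared via CYP3A4. The observed AUC change means clearance fell to 1/1.69 = 0.5917 of baseline.
Setting x·0.23 + (1 − x) = 0.5917 and solving: x = (0.5917 − 1)/(0.23 − 1) = 0.53.

0.53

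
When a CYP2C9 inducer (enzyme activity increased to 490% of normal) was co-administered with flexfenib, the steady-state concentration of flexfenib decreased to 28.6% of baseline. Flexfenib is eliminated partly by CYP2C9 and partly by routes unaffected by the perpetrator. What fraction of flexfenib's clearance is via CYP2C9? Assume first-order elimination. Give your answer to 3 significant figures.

0.640

CL'/CL = 1 / 0.286 = 3.497
4.9·fm + (1 − fm) = 3.497
fm = (3.497 − 1) / (4.9 − 1) = 0.640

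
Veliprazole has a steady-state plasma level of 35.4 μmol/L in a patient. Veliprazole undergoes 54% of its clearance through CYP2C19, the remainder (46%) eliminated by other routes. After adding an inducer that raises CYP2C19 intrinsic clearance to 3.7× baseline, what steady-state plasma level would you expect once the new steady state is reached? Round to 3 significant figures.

14.4 μmol/L

The CYP2C19 pathway (54% of clearance) is boosted to 3.7× activity: 0.54 × 3.7 = 1.998.
The remaining 46% of clearance is unaffected.
Relative clearance = 1.998 + 0.46 = 2.458.
Steady-state plasma level ∝ 1/CL, so new value = 35.4 / 2.458 = 14.4 μmol/L.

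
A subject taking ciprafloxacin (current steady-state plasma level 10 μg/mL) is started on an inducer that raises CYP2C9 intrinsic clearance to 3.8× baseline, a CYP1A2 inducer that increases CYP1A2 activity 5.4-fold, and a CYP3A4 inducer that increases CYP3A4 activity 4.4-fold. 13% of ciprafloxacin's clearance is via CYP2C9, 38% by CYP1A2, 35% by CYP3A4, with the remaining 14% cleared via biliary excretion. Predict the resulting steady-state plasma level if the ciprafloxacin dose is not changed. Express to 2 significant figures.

The CYP2C9 pathway (13% of clearance) increases to 3.8× activity: 0.13 × 3.8 = 0.494.
The CYP1A2 pathway (38% of clearance) rises to 5.4× activity: 0.38 × 5.4 = 2.052.
The CYP3A4 pathway (35% of clearance) is boosted to 4.4× activity: 0.35 × 4.4 = 1.54.
Non-CYP routes (14%) are unchanged.
New clearance relative to baseline: 0.494 + 2.052 + 1.54 + 0.14 = 4.226.
Steady-state plasma level ∝ 1/CL: new value = 10 / 4.226 = 2.4 μg/mL.

2.4 μg/mL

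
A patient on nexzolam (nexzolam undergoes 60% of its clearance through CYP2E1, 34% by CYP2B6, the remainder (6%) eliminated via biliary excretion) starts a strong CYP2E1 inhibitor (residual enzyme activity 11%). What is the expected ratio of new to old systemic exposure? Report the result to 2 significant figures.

The CYP2E1 pathway (60% of clearance) is reduced to 0.11× activity: 0.6 × 0.11 = 0.066.
CYP2B6 (34%) and the residual 6% are unaffected.
Relative clearance = 0.066 + 0.34 + 0.06 = 0.466.
Since systemic exposure ∝ 1/CL, the ratio is 1 / 0.466 = 2.1.

2.1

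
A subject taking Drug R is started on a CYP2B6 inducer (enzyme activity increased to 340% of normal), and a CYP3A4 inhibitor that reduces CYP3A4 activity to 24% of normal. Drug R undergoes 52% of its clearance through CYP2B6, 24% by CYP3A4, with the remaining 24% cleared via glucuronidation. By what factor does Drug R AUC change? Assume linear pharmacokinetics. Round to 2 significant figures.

The CYP2B6 pathway (52% of clearance) rises to 3.4× activity: 0.52 × 3.4 = 1.768.
The CYP3A4 pathway (24% of clearance) falls to 0.24× activity: 0.24 × 0.24 = 0.0576.
The remaining 24% of clearance is unaffected.
New clearance relative to baseline: 1.768 + 0.0576 + 0.24 = 2.0656.
AUC ∝ 1/CL: fold-change = 1 / 2.0656 = 0.48.

0.48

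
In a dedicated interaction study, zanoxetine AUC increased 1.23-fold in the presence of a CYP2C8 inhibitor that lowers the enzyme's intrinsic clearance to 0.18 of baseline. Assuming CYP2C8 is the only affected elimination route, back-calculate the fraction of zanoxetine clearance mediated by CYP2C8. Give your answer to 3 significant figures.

CL'/CL = 1 / 1.23 = 0.813
0.18·fm + (1 − fm) = 0.813
fm = (0.813 − 1) / (0.18 − 1) = 0.228

0.228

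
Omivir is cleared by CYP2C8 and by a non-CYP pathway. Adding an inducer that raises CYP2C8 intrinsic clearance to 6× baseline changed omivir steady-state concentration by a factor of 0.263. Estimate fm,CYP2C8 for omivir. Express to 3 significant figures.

Let fm be the CYP2C8 fraction. New clearance relative to baseline = fm × 6 + (1 − fm).
Steady-state concentration ratio = 1 / (new CL fraction), so new CL fraction = 1 / 0.263 = 3.802.
fm × 6 + 1 − fm = 3.802  ⇒  fm × (6 − 1) = 2.802  ⇒  fm = 0.560.

0.560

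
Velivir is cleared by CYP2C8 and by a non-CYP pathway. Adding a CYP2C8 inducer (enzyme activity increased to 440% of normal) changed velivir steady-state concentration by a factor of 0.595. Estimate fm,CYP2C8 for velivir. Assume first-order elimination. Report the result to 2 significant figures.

0.20

CL'/CL = 1 / 0.595 = 1.681
4.4·fm + (1 − fm) = 1.681
fm = (1.681 − 1) / (4.4 − 1) = 0.20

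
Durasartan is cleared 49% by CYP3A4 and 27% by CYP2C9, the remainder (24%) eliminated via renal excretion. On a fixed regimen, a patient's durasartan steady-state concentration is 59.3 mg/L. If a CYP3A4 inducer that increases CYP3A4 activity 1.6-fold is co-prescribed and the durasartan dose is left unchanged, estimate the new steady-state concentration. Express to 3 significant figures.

45.8 mg/L

The CYP3A4 pathway (49% of clearance) rises to 1.6× activity: 0.49 × 1.6 = 0.784.
CYP2C9 (27%) and the residual 24% are unaffected.
Relative clearance = 0.784 + 0.27 + 0.24 = 1.294.
New steady-state concentration = baseline ÷ relative clearance = 59.3 / 1.294 = 45.8 mg/L.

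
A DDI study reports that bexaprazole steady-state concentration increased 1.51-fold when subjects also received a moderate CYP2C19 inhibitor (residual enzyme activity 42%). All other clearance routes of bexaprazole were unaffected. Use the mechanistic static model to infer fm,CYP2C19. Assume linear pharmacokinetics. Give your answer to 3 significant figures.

0.582

Write x for the fraction cleared via CYP2C19. The observed steady-state concentration change means clearance fell to 1/1.51 = 0.6623 of baseline.
Only the CYP2C19 route changed, so 0.6623 = x·0.42 + (1 − x), giving x = 0.582.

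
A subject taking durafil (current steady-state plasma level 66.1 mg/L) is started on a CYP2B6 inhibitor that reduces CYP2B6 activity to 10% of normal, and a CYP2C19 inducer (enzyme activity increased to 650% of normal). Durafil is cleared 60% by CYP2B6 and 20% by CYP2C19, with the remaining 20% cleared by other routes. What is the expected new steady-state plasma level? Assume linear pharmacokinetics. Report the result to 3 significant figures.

The CYP2B6 pathway (60% of clearance) falls to 0.1× activity: 0.6 × 0.1 = 0.06.
The CYP2C19 pathway (20% of clearance) rises to 6.5× activity: 0.2 × 6.5 = 1.3.
Non-CYP routes (20%) are unchanged.
New clearance relative to baseline: 0.06 + 1.3 + 0.2 = 1.56.
Steady-state plasma level ∝ 1/CL: new value = 66.1 / 1.56 = 42.4 mg/L.

42.4 mg/L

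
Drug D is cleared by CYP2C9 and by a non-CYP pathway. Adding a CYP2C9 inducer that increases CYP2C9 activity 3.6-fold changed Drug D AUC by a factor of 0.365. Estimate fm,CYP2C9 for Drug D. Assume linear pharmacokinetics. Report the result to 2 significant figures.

0.67

Call the CYP2C9 fraction fm. After the interaction, CL_new/CL_old = fm × 3.6 + (1 − fm).
AUC ratio = 1 / (new CL fraction), so new CL fraction = 1 / 0.365 = 2.74.
fm × 3.6 + 1 − fm = 2.74  ⇒  fm × (3.6 − 1) = 1.74  ⇒  fm = 0.67.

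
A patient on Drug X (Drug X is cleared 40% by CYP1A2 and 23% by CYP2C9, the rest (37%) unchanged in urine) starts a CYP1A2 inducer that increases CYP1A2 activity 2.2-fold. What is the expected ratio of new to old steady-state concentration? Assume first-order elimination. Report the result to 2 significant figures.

0.68

The CYP1A2 pathway (40% of clearance) is boosted to 2.2× activity: 0.4 × 2.2 = 0.88.
CYP2C9 (23%) and the residual 37% are unaffected.
CL_new/CL_old = 0.88 + 0.23 + 0.37 = 1.48.
Steady-state concentration ratio = CL_old/CL_new = 1 / 1.48 = 0.68.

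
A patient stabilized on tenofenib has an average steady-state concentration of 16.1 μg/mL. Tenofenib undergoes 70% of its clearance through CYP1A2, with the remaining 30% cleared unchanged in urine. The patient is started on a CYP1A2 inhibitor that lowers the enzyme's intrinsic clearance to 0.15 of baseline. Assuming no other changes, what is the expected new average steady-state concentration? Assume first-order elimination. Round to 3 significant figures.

39.8 μg/mL

CYP1A2: 0.7 × 0.15 = 0.105
Other: 0.3 (unchanged)
New clearance relative to baseline: 0.105 + 0.3 = 0.405.
Average steady-state concentration ∝ 1/CL, so new value = 16.1 / 0.405 = 39.8 μg/mL.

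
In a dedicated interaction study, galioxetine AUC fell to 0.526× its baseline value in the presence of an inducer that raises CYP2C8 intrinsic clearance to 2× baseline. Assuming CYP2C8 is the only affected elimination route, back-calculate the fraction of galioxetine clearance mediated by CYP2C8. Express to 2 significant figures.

CL'/CL = 1 / 0.526 = 1.901
2·fm + (1 − fm) = 1.901
fm = (1.901 − 1) / (2 − 1) = 0.90

0.90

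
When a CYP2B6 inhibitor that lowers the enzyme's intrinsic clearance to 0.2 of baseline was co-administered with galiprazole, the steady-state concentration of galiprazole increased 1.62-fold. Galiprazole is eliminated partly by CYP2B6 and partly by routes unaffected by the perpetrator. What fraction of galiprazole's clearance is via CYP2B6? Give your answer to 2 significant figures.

CL'/CL = 1 / 1.62 = 0.6173
0.2·fm + (1 − fm) = 0.6173
fm = (0.6173 − 1) / (0.2 − 1) = 0.48

0.48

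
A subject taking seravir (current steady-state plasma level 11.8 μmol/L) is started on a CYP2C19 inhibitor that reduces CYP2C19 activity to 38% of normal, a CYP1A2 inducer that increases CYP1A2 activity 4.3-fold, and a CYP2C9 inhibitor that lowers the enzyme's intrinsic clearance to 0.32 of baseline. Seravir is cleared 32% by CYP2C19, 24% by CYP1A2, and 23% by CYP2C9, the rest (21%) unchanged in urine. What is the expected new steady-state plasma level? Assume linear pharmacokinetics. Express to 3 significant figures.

The CYP2C19 pathway (32% of clearance) falls to 0.38× activity: 0.32 × 0.38 = 0.1216.
The CYP1A2 pathway (24% of clearance) increases to 4.3× activity: 0.24 × 4.3 = 1.032.
The CYP2C9 pathway (23% of clearance) drops to 0.32× activity: 0.23 × 0.32 = 0.0736.
The remaining 21% of clearance is unaffected.
CL_new/CL_old = 0.1216 + 1.032 + 0.0736 + 0.21 = 1.4372.
Dividing the baseline by the relative clearance: 11.8 / 1.4372 = 8.21 μmol/L.

8.21 μmol/L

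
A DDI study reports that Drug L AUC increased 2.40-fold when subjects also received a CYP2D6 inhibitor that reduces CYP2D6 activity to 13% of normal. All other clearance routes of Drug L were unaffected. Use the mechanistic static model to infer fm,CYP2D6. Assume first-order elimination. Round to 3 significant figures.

0.670

Write x for the fraction cleared via CYP2D6. The observed AUC change means clearance fell to 1/2.40 = 0.4167 of baseline.
Only the CYP2D6 route changed, so 0.4167 = x·0.13 + (1 − x), giving x = 0.670.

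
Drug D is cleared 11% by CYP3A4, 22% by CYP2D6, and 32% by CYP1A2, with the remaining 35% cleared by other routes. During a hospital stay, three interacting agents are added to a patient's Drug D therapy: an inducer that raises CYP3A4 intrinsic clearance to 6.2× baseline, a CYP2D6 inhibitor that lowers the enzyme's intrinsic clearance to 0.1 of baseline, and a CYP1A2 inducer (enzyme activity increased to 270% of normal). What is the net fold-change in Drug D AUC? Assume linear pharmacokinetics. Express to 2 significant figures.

0.52

The CYP3A4 pathway (11% of clearance) increases to 6.2× activity: 0.11 × 6.2 = 0.682.
The CYP2D6 pathway (22% of clearance) drops to 0.1× activity: 0.22 × 0.1 = 0.022.
The CYP1A2 pathway (32% of clearance) increases to 2.7× activity: 0.32 × 2.7 = 0.864.
Non-CYP routes (35%) are unchanged.
Relative clearance = 0.682 + 0.022 + 0.864 + 0.35 = 1.918.
AUC ∝ 1/CL: fold-change = 1 / 1.918 = 0.52.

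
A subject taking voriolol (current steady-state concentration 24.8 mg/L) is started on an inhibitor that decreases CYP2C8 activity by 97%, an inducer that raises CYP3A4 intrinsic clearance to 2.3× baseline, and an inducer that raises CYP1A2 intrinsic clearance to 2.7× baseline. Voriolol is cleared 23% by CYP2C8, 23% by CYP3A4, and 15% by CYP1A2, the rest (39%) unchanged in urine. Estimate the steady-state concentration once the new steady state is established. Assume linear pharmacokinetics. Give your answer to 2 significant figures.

19 mg/L

CYP2C8: 0.23 × 0.03 = 0.0069
CYP3A4: 0.23 × 2.3 = 0.529
CYP1A2: 0.15 × 2.7 = 0.405
Other: 0.39 (unchanged)
New clearance relative to baseline: 0.0069 + 0.529 + 0.405 + 0.39 = 1.3309.
Steady-state concentration ∝ 1/CL: new value = 24.8 / 1.3309 = 19 mg/L.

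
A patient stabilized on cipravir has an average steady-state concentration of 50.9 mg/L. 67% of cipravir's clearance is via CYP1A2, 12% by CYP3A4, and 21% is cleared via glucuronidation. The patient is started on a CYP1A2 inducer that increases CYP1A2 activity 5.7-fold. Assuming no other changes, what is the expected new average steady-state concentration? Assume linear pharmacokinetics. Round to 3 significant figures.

The CYP1A2 pathway (67% of clearance) rises to 5.7× activity: 0.67 × 5.7 = 3.819.
CYP3A4 (12%) and the residual 21% are unaffected.
Relative clearance = 3.819 + 0.12 + 0.21 = 4.149.
New average steady-state concentration = baseline ÷ relative clearance = 50.9 / 4.149 = 12.3 mg/L.

12.3 mg/L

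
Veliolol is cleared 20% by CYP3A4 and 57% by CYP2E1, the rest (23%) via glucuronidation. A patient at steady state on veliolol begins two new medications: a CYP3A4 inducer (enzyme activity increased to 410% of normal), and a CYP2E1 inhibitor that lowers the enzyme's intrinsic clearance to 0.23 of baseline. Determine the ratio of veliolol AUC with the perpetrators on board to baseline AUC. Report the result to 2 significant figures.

CYP3A4: 0.2 × 4.1 = 0.82
CYP2E1: 0.57 × 0.23 = 0.1311
Other: 0.23 (unchanged)
New clearance relative to baseline: 0.82 + 0.1311 + 0.23 = 1.1811.
Because AUC varies inversely with clearance, the combined effect is 1 / 1.1811 = 0.85.

0.85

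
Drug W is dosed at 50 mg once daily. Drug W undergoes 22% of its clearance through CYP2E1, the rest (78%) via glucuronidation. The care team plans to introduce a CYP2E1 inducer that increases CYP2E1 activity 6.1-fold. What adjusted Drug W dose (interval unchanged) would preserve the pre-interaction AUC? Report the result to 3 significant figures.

106 mg

CYP2E1: 0.22 × 6.1 = 1.342
Other: 0.78 (unchanged)
CL_new/CL_old = 1.342 + 0.78 = 2.122.
Exposure is unchanged when dose changes in proportion to clearance. New dose = 50 mg × 2.122 = 106 mg.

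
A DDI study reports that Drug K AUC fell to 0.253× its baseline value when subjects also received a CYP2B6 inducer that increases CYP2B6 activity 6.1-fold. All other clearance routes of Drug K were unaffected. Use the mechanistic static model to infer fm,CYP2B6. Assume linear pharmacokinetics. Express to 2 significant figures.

0.58

Call the CYP2B6 fraction fm. After the interaction, CL_new/CL_old = fm × 6.1 + (1 − fm).
AUC ratio = 1 / (new CL fraction), so new CL fraction = 1 / 0.253 = 3.953.
fm × 6.1 + 1 − fm = 3.953  ⇒  fm × (6.1 − 1) = 2.953  ⇒  fm = 0.58.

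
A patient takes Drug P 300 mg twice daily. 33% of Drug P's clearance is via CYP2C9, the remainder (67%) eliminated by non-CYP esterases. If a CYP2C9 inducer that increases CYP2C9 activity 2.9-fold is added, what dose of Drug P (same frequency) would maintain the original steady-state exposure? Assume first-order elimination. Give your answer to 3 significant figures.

488 mg

The CYP2C9 pathway (33% of clearance) is boosted to 2.9× activity: 0.33 × 2.9 = 0.957.
Non-CYP routes (67%) are unchanged.
New clearance relative to baseline: 0.957 + 0.67 = 1.627.
Exposure is unchanged when dose changes in proportion to clearance. New dose = 300 mg × 1.627 = 488 mg.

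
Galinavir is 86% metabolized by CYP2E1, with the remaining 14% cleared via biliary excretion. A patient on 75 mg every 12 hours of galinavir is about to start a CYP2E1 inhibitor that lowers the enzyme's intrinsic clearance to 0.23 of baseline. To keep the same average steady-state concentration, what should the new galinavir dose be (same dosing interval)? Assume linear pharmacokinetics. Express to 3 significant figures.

25.3 mg

The CYP2E1 pathway (86% of clearance) is reduced to 0.23× activity: 0.86 × 0.23 = 0.1978.
The remaining 14% of clearance is unaffected.
New clearance relative to baseline: 0.1978 + 0.14 = 0.3378.
Css,avg = (dose rate)/CL, so holding Css fixed requires dose ∝ CL: 75 × 0.3378 = 25.3 mg.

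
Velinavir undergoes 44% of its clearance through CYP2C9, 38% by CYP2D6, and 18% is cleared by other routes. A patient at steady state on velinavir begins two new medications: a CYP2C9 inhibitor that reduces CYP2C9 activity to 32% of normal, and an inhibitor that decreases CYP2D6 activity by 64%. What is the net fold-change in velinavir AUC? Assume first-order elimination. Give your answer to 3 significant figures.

CYP2C9: 0.44 × 0.32 = 0.1408
CYP2D6: 0.38 × 0.36 = 0.1368
Other: 0.18 (unchanged)
CL_new/CL_old = 0.1408 + 0.1368 + 0.18 = 0.4576.
Net AUC ratio = 1 / 0.4576 = 2.19.

2.19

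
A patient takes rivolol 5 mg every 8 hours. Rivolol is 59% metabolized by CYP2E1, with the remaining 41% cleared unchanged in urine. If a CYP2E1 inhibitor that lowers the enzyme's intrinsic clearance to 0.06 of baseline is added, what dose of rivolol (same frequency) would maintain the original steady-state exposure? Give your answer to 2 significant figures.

The CYP2E1 pathway (59% of clearance) is reduced to 0.06× activity: 0.59 × 0.06 = 0.0354.
Non-CYP routes (41%) are unchanged.
Relative clearance = 0.0354 + 0.41 = 0.4454.
To maintain the same steady-state level, dose must scale with clearance: new dose = 5 × 0.4454 = 2.2 mg.

2.2 mg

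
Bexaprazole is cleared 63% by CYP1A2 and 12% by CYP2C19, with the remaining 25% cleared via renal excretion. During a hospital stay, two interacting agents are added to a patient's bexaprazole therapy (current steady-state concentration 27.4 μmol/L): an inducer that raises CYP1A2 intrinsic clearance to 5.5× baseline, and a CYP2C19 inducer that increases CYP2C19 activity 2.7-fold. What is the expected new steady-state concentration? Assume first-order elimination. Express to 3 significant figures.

6.78 μmol/L

CYP1A2: 0.63 × 5.5 = 3.465
CYP2C19: 0.12 × 2.7 = 0.324
Other: 0.25 (unchanged)
New clearance relative to baseline: 3.465 + 0.324 + 0.25 = 4.039.
Steady-state concentration ∝ 1/CL: new value = 27.4 / 4.039 = 6.78 μmol/L.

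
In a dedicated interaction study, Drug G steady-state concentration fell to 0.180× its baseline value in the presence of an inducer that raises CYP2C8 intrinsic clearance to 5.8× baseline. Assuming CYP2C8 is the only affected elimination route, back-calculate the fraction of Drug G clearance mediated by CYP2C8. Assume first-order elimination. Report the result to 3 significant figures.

0.949

Let fm be the CYP2C8 fraction. New clearance relative to baseline = fm × 5.8 + (1 − fm).
Steady-state concentration ratio = 1 / (new CL fraction), so new CL fraction = 1 / 0.180 = 5.556.
fm × 5.8 + 1 − fm = 5.556  ⇒  fm × (5.8 − 1) = 4.556  ⇒  fm = 0.949.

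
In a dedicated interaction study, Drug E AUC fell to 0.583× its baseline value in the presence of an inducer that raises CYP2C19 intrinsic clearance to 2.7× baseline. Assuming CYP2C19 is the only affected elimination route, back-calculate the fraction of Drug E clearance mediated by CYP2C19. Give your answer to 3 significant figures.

0.421

Let x = fm,CYP2C19. Because AUC ∝ 1/CL, relative clearance rose to 1/0.583 = 1.715.
Setting x·2.7 + (1 − x) = 1.715 and solving: x = (1.715 − 1)/(2.7 − 1) = 0.421.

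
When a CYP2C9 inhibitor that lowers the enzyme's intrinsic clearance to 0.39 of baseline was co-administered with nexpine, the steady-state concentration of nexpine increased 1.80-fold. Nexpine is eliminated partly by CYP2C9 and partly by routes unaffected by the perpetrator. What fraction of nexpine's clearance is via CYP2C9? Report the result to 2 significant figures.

Let x = fm,CYP2C9. Because steady-state concentration ∝ 1/CL, relative clearance fell to 1/1.80 = 0.5556.
Only the CYP2C9 route changed, so 0.5556 = x·0.39 + (1 − x), giving x = 0.73.

0.73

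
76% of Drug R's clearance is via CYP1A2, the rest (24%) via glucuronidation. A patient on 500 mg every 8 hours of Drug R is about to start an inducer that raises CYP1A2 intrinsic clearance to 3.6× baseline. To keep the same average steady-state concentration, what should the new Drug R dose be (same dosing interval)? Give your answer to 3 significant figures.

1.49 × 10³ mg

The CYP1A2 pathway (76% of clearance) increases to 3.6× activity: 0.76 × 3.6 = 2.736.
The remaining 24% of clearance is unaffected.
CL_new/CL_old = 2.736 + 0.24 = 2.976.
Exposure is unchanged when dose changes in proportion to clearance. New dose = 500 mg × 2.976 = 1.49 × 10³ mg.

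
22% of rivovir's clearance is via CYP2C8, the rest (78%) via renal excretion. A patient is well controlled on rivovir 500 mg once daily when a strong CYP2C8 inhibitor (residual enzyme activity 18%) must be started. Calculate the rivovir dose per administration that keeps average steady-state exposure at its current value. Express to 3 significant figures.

410 mg

The CYP2C8 pathway (22% of clearance) falls to 0.18× activity: 0.22 × 0.18 = 0.0396.
Non-CYP routes (78%) are unchanged.
CL_new/CL_old = 0.0396 + 0.78 = 0.8196.
Exposure is unchanged when dose changes in proportion to clearance. New dose = 500 mg × 0.8196 = 410 mg.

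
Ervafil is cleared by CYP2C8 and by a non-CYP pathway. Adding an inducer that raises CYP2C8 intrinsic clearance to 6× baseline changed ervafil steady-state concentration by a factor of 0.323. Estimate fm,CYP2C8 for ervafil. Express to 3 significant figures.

0.419

CL'/CL = 1 / 0.323 = 3.096
6·fm + (1 − fm) = 3.096
fm = (3.096 − 1) / (6 − 1) = 0.419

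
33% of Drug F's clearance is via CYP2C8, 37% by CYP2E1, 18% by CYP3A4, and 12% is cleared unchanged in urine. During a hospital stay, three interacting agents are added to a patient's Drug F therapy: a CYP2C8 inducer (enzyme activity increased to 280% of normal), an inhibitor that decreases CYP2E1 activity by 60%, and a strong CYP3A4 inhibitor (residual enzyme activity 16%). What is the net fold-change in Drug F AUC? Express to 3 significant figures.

0.819

CYP2C8: 0.33 × 2.8 = 0.924
CYP2E1: 0.37 × 0.4 = 0.148
CYP3A4: 0.18 × 0.16 = 0.0288
Other: 0.12 (unchanged)
New clearance relative to baseline: 0.924 + 0.148 + 0.0288 + 0.12 = 1.2208.
AUC ∝ 1/CL: fold-change = 1 / 1.2208 = 0.819.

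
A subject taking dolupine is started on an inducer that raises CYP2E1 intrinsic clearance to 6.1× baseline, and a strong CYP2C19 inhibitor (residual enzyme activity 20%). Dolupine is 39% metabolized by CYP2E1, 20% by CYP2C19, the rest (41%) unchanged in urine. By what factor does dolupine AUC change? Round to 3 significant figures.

0.353

The CYP2E1 pathway (39% of clearance) is boosted to 6.1× activity: 0.39 × 6.1 = 2.379.
The CYP2C19 pathway (20% of clearance) falls to 0.2× activity: 0.2 × 0.2 = 0.04.
The remaining 41% of clearance is unaffected.
Relative clearance = 2.379 + 0.04 + 0.41 = 2.829.
AUC ∝ 1/CL: fold-change = 1 / 2.829 = 0.353.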